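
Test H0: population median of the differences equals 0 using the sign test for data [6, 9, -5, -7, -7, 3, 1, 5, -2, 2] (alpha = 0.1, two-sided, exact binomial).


Step 1: Discard zero differences. Original n = 10; n_eff = number of nonzero differences = 10.
Nonzero differences (with sign): +6, +9, -5, -7, -7, +3, +1, +5, -2, +2
Step 2: Count signs: positive = 6, negative = 4.
Step 3: Under H0: P(positive) = 0.5, so the number of positives S ~ Bin(10, 0.5).
Step 4: Two-sided exact p-value = sum of Bin(10,0.5) probabilities at or below the observed probability = 0.753906.
Step 5: alpha = 0.1. fail to reject H0.

n_eff = 10, pos = 6, neg = 4, p = 0.753906, fail to reject H0.


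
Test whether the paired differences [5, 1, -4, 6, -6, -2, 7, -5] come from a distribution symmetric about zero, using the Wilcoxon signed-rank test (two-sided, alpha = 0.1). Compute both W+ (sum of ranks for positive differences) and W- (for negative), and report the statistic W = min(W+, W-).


Step 1: Drop any zero differences (none here) and take |d_i|.
|d| = [5, 1, 4, 6, 6, 2, 7, 5]
Step 2: Midrank |d_i| (ties get averaged ranks).
ranks: |5|->4.5, |1|->1, |4|->3, |6|->6.5, |6|->6.5, |2|->2, |7|->8, |5|->4.5
Step 3: Attach original signs; sum ranks with positive sign and with negative sign.
W+ = 4.5 + 1 + 6.5 + 8 = 20
W- = 3 + 6.5 + 2 + 4.5 = 16
(Check: W+ + W- = 36 should equal n(n+1)/2 = 36.)
Step 4: Test statistic W = min(W+, W-) = 16.
Step 5: Ties in |d|, so use the tie-corrected normal approximation.
        E[W] = n(n+1)/4 = 8*9/4 = 18.
        Tie groups: |d|=5 (t=2), |d|=6 (t=2); sum(t^3 - t) = 12.
        Var[W] = n(n+1)(2n+1)/24 - sum(t^3-t)/48 = 1224/24 - 12/48 = 50.75.
        z = (W - E[W]) / sqrt(Var[W]) = (16 - 18) / 7.1239 = -0.2807.
        Two-sided p = 2*Phi(z) = 0.778906.
Step 6: alpha = 0.1. fail to reject H0.

W+ = 20, W- = 16, W = min = 16, p = 0.778906, fail to reject H0.


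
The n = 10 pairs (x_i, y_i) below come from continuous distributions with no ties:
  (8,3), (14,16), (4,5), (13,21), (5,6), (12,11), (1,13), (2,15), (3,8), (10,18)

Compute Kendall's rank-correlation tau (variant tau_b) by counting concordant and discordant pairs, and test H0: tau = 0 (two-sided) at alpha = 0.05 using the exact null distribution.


Step 1: Enumerate the 45 unordered pairs (i,j) with i<j and classify each by sign(x_j-x_i) * sign(y_j-y_i).
  (1,2):dx=+6,dy=+13->C; (1,3):dx=-4,dy=+2->D; (1,4):dx=+5,dy=+18->C; (1,5):dx=-3,dy=+3->D
  (1,6):dx=+4,dy=+8->C; (1,7):dx=-7,dy=+10->D; (1,8):dx=-6,dy=+12->D; (1,9):dx=-5,dy=+5->D
  (1,10):dx=+2,dy=+15->C; (2,3):dx=-10,dy=-11->C; (2,4):dx=-1,dy=+5->D; (2,5):dx=-9,dy=-10->C
  (2,6):dx=-2,dy=-5->C; (2,7):dx=-13,dy=-3->C; (2,8):dx=-12,dy=-1->C; (2,9):dx=-11,dy=-8->C
  (2,10):dx=-4,dy=+2->D; (3,4):dx=+9,dy=+16->C; (3,5):dx=+1,dy=+1->C; (3,6):dx=+8,dy=+6->C
  (3,7):dx=-3,dy=+8->D; (3,8):dx=-2,dy=+10->D; (3,9):dx=-1,dy=+3->D; (3,10):dx=+6,dy=+13->C
  (4,5):dx=-8,dy=-15->C; (4,6):dx=-1,dy=-10->C; (4,7):dx=-12,dy=-8->C; (4,8):dx=-11,dy=-6->C
  (4,9):dx=-10,dy=-13->C; (4,10):dx=-3,dy=-3->C; (5,6):dx=+7,dy=+5->C; (5,7):dx=-4,dy=+7->D
  (5,8):dx=-3,dy=+9->D; (5,9):dx=-2,dy=+2->D; (5,10):dx=+5,dy=+12->C; (6,7):dx=-11,dy=+2->D
  (6,8):dx=-10,dy=+4->D; (6,9):dx=-9,dy=-3->C; (6,10):dx=-2,dy=+7->D; (7,8):dx=+1,dy=+2->C
  (7,9):dx=+2,dy=-5->D; (7,10):dx=+9,dy=+5->C; (8,9):dx=+1,dy=-7->D; (8,10):dx=+8,dy=+3->C
  (9,10):dx=+7,dy=+10->C
Step 2: C = 27, D = 18, total pairs = 45.
Step 3: tau = (C - D)/(n(n-1)/2) = (27 - 18)/45 = 0.200000.
Step 4: Exact two-sided p-value (enumerate n! = 3628800 permutations of y under H0): p = 0.484313.
Step 5: alpha = 0.05. fail to reject H0.

tau_b = 0.2000 (C=27, D=18), p = 0.484313, fail to reject H0.


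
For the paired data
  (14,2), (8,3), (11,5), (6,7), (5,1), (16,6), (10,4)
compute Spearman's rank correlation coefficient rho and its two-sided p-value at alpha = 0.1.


Step 1: Rank x and y separately (midranks; no ties here).
rank(x): 14->6, 8->3, 11->5, 6->2, 5->1, 16->7, 10->4
rank(y): 2->2, 3->3, 5->5, 7->7, 1->1, 6->6, 4->4
Step 2: d_i = R_x(i) - R_y(i); compute d_i^2.
  (6-2)^2=16, (3-3)^2=0, (5-5)^2=0, (2-7)^2=25, (1-1)^2=0, (7-6)^2=1, (4-4)^2=0
sum(d^2) = 42.
Step 3: rho = 1 - 6*42 / (7*(7^2 - 1)) = 1 - 252/336 = 0.250000.
Step 4: Under H0, t = rho * sqrt((n-2)/(1-rho^2)) = 0.5774 ~ t(5).
Step 5: Two-sided p-value from the t-distribution with 5 df = 0.588724.
Step 6: alpha = 0.1. fail to reject H0.

rho = 0.2500, p = 0.588724, fail to reject H0 at alpha = 0.1.


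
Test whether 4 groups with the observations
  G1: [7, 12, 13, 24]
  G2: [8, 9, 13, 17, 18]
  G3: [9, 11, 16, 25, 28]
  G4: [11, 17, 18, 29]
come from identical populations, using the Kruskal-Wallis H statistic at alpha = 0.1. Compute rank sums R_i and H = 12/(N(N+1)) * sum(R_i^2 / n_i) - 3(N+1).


Step 1: Combine all N = 18 observations and assign midranks.
sorted (value, group, rank): (7,G1,1), (8,G2,2), (9,G2,3.5), (9,G3,3.5), (11,G3,5.5), (11,G4,5.5), (12,G1,7), (13,G1,8.5), (13,G2,8.5), (16,G3,10), (17,G2,11.5), (17,G4,11.5), (18,G2,13.5), (18,G4,13.5), (24,G1,15), (25,G3,16), (28,G3,17), (29,G4,18)
Step 2: Sum ranks within each group.
R_1 = 31.5 (n_1 = 4)
R_2 = 39 (n_2 = 5)
R_3 = 52 (n_3 = 5)
R_4 = 48.5 (n_4 = 4)
Step 3: H = 12/(N(N+1)) * sum(R_i^2/n_i) - 3(N+1)
     = 12/(18*19) * (31.5^2/4 + 39^2/5 + 52^2/5 + 48.5^2/4) - 3*19
     = 0.035088 * 1681.12 - 57
     = 1.986842.
Step 4: Ties present; correction factor C = 1 - 30/(18^3 - 18) = 0.994840. Corrected H = 1.986842 / 0.994840 = 1.997147.
Step 5: Under H0, H ~ chi^2(3); p-value = 0.572999.
Step 6: alpha = 0.1. fail to reject H0.

H = 1.9971, df = 3, p = 0.572999, fail to reject H0.


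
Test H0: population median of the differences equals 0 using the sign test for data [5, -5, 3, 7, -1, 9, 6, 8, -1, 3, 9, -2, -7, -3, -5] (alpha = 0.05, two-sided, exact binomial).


Step 1: Discard zero differences. Original n = 15; n_eff = number of nonzero differences = 15.
Nonzero differences (with sign): +5, -5, +3, +7, -1, +9, +6, +8, -1, +3, +9, -2, -7, -3, -5
Step 2: Count signs: positive = 8, negative = 7.
Step 3: Under H0: P(positive) = 0.5, so the number of positives S ~ Bin(15, 0.5).
Step 4: Two-sided exact p-value = sum of Bin(15,0.5) probabilities at or below the observed probability = 1.000000.
Step 5: alpha = 0.05. fail to reject H0.

n_eff = 15, pos = 8, neg = 7, p = 1.000000, fail to reject H0.


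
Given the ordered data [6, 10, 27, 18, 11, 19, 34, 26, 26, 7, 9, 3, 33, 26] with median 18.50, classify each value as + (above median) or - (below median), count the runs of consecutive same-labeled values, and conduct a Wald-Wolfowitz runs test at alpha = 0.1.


Step 1: Compute median = 18.50; label A = above, B = below.
Labels in order: BBABBAAAABBBAA  (n_A = 7, n_B = 7)
Step 2: Count runs R = 6.
Step 3: Under H0 (random ordering), E[R] = 2*n_A*n_B/(n_A+n_B) + 1 = 2*7*7/14 + 1 = 8.0000.
        Var[R] = 2*n_A*n_B*(2*n_A*n_B - n_A - n_B) / ((n_A+n_B)^2 * (n_A+n_B-1)) = 8232/2548 = 3.2308.
        SD[R] = 1.7974.
Step 4: Continuity-corrected z = (R + 0.5 - E[R]) / SD[R] = (6 + 0.5 - 8.0000) / 1.7974 = -0.8345.
Step 5: Two-sided p-value via normal approximation = 2*(1 - Phi(|z|)) = 0.403986.
Step 6: alpha = 0.1. fail to reject H0.

R = 6, z = -0.8345, p = 0.403986, fail to reject H0.


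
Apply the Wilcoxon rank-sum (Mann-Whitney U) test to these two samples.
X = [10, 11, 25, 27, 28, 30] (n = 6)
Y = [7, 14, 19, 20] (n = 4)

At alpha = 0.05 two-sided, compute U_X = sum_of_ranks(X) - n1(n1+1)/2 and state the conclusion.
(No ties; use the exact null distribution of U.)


Step 1: Combine and sort all 10 observations; assign midranks.
sorted (value, group): (7,Y), (10,X), (11,X), (14,Y), (19,Y), (20,Y), (25,X), (27,X), (28,X), (30,X)
ranks: 7->1, 10->2, 11->3, 14->4, 19->5, 20->6, 25->7, 27->8, 28->9, 30->10
Step 2: Rank sum for X: R1 = 2 + 3 + 7 + 8 + 9 + 10 = 39.
Step 3: U_X = R1 - n1(n1+1)/2 = 39 - 6*7/2 = 39 - 21 = 18.
       U_Y = n1*n2 - U_X = 24 - 18 = 6.
Step 4: No ties, so the exact null distribution of U (based on enumerating the C(10,6) = 210 equally likely rank assignments) gives the two-sided p-value.
Step 5: p-value = 0.257143; compare to alpha = 0.05. fail to reject H0.

U_X = 18, p = 0.257143, fail to reject H0 at alpha = 0.05.


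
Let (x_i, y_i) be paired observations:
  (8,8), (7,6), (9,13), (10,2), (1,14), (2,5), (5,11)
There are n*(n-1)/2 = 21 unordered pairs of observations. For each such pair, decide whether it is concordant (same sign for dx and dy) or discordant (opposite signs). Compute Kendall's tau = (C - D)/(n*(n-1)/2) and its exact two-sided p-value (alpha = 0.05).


Step 1: Enumerate the 21 unordered pairs (i,j) with i<j and classify each by sign(x_j-x_i) * sign(y_j-y_i).
  (1,2):dx=-1,dy=-2->C; (1,3):dx=+1,dy=+5->C; (1,4):dx=+2,dy=-6->D; (1,5):dx=-7,dy=+6->D
  (1,6):dx=-6,dy=-3->C; (1,7):dx=-3,dy=+3->D; (2,3):dx=+2,dy=+7->C; (2,4):dx=+3,dy=-4->D
  (2,5):dx=-6,dy=+8->D; (2,6):dx=-5,dy=-1->C; (2,7):dx=-2,dy=+5->D; (3,4):dx=+1,dy=-11->D
  (3,5):dx=-8,dy=+1->D; (3,6):dx=-7,dy=-8->C; (3,7):dx=-4,dy=-2->C; (4,5):dx=-9,dy=+12->D
  (4,6):dx=-8,dy=+3->D; (4,7):dx=-5,dy=+9->D; (5,6):dx=+1,dy=-9->D; (5,7):dx=+4,dy=-3->D
  (6,7):dx=+3,dy=+6->C
Step 2: C = 8, D = 13, total pairs = 21.
Step 3: tau = (C - D)/(n(n-1)/2) = (8 - 13)/21 = -0.238095.
Step 4: Exact two-sided p-value (enumerate n! = 5040 permutations of y under H0): p = 0.561905.
Step 5: alpha = 0.05. fail to reject H0.

tau_b = -0.2381 (C=8, D=13), p = 0.561905, fail to reject H0.


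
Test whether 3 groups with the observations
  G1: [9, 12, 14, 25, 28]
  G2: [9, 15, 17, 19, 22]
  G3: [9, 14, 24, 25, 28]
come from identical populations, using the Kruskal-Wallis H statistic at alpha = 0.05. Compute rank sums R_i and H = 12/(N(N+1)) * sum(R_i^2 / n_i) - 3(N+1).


Step 1: Combine all N = 15 observations and assign midranks.
sorted (value, group, rank): (9,G1,2), (9,G2,2), (9,G3,2), (12,G1,4), (14,G1,5.5), (14,G3,5.5), (15,G2,7), (17,G2,8), (19,G2,9), (22,G2,10), (24,G3,11), (25,G1,12.5), (25,G3,12.5), (28,G1,14.5), (28,G3,14.5)
Step 2: Sum ranks within each group.
R_1 = 38.5 (n_1 = 5)
R_2 = 36 (n_2 = 5)
R_3 = 45.5 (n_3 = 5)
Step 3: H = 12/(N(N+1)) * sum(R_i^2/n_i) - 3(N+1)
     = 12/(15*16) * (38.5^2/5 + 36^2/5 + 45.5^2/5) - 3*16
     = 0.050000 * 969.7 - 48
     = 0.485000.
Step 4: Ties present; correction factor C = 1 - 42/(15^3 - 15) = 0.987500. Corrected H = 0.485000 / 0.987500 = 0.491139.
Step 5: Under H0, H ~ chi^2(2); p-value = 0.782259.
Step 6: alpha = 0.05. fail to reject H0.

H = 0.4911, df = 2, p = 0.782259, fail to reject H0.


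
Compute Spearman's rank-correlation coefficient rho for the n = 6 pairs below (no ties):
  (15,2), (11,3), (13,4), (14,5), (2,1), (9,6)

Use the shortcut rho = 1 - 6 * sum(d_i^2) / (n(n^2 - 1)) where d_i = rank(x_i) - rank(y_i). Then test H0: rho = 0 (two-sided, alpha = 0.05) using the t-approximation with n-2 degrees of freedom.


Step 1: Rank x and y separately (midranks; no ties here).
rank(x): 15->6, 11->3, 13->4, 14->5, 2->1, 9->2
rank(y): 2->2, 3->3, 4->4, 5->5, 1->1, 6->6
Step 2: d_i = R_x(i) - R_y(i); compute d_i^2.
  (6-2)^2=16, (3-3)^2=0, (4-4)^2=0, (5-5)^2=0, (1-1)^2=0, (2-6)^2=16
sum(d^2) = 32.
Step 3: rho = 1 - 6*32 / (6*(6^2 - 1)) = 1 - 192/210 = 0.085714.
Step 4: Under H0, t = rho * sqrt((n-2)/(1-rho^2)) = 0.1721 ~ t(4).
Step 5: Two-sided p-value from the t-distribution with 4 df = 0.871743.
Step 6: alpha = 0.05. fail to reject H0.

rho = 0.0857, p = 0.871743, fail to reject H0 at alpha = 0.05.


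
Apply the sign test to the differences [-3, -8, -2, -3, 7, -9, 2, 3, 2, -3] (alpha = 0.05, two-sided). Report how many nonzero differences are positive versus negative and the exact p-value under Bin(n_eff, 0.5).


Step 1: Discard zero differences. Original n = 10; n_eff = number of nonzero differences = 10.
Nonzero differences (with sign): -3, -8, -2, -3, +7, -9, +2, +3, +2, -3
Step 2: Count signs: positive = 4, negative = 6.
Step 3: Under H0: P(positive) = 0.5, so the number of positives S ~ Bin(10, 0.5).
Step 4: Two-sided exact p-value = sum of Bin(10,0.5) probabilities at or below the observed probability = 0.753906.
Step 5: alpha = 0.05. fail to reject H0.

n_eff = 10, pos = 4, neg = 6, p = 0.753906, fail to reject H0.


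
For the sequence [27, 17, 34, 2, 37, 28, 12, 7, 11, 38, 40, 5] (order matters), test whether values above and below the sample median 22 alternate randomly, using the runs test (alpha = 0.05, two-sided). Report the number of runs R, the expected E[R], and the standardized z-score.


Step 1: Compute median = 22; label A = above, B = below.
Labels in order: ABABAABBBAAB  (n_A = 6, n_B = 6)
Step 2: Count runs R = 8.
Step 3: Under H0 (random ordering), E[R] = 2*n_A*n_B/(n_A+n_B) + 1 = 2*6*6/12 + 1 = 7.0000.
        Var[R] = 2*n_A*n_B*(2*n_A*n_B - n_A - n_B) / ((n_A+n_B)^2 * (n_A+n_B-1)) = 4320/1584 = 2.7273.
        SD[R] = 1.6514.
Step 4: Continuity-corrected z = (R - 0.5 - E[R]) / SD[R] = (8 - 0.5 - 7.0000) / 1.6514 = 0.3028.
Step 5: Two-sided p-value via normal approximation = 2*(1 - Phi(|z|)) = 0.762069.
Step 6: alpha = 0.05. fail to reject H0.

R = 8, z = 0.3028, p = 0.762069, fail to reject H0.


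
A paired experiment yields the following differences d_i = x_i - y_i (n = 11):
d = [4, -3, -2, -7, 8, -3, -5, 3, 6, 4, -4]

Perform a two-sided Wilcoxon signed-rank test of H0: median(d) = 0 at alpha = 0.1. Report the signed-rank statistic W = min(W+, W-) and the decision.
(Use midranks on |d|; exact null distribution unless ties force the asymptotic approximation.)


Step 1: Drop any zero differences (none here) and take |d_i|.
|d| = [4, 3, 2, 7, 8, 3, 5, 3, 6, 4, 4]
Step 2: Midrank |d_i| (ties get averaged ranks).
ranks: |4|->6, |3|->3, |2|->1, |7|->10, |8|->11, |3|->3, |5|->8, |3|->3, |6|->9, |4|->6, |4|->6
Step 3: Attach original signs; sum ranks with positive sign and with negative sign.
W+ = 6 + 11 + 3 + 9 + 6 = 35
W- = 3 + 1 + 10 + 3 + 8 + 6 = 31
(Check: W+ + W- = 66 should equal n(n+1)/2 = 66.)
Step 4: Test statistic W = min(W+, W-) = 31.
Step 5: Ties in |d|, so use the tie-corrected normal approximation.
        E[W] = n(n+1)/4 = 11*12/4 = 33.
        Tie groups: |d|=3 (t=3), |d|=4 (t=3); sum(t^3 - t) = 48.
        Var[W] = n(n+1)(2n+1)/24 - sum(t^3-t)/48 = 3036/24 - 48/48 = 125.5.
        z = (W - E[W]) / sqrt(Var[W]) = (31 - 33) / 11.2027 = -0.1785.
        Two-sided p = 2*Phi(z) = 0.858308.
Step 6: alpha = 0.1. fail to reject H0.

W+ = 35, W- = 31, W = min = 31, p = 0.858308, fail to reject H0.


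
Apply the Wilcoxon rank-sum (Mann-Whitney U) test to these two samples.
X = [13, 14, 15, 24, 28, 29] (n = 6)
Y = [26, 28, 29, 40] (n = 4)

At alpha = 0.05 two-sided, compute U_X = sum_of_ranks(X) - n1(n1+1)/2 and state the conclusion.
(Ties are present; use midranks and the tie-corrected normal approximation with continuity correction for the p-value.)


Step 1: Combine and sort all 10 observations; assign midranks.
sorted (value, group): (13,X), (14,X), (15,X), (24,X), (26,Y), (28,X), (28,Y), (29,X), (29,Y), (40,Y)
ranks: 13->1, 14->2, 15->3, 24->4, 26->5, 28->6.5, 28->6.5, 29->8.5, 29->8.5, 40->10
Step 2: Rank sum for X: R1 = 1 + 2 + 3 + 4 + 6.5 + 8.5 = 25.
Step 3: U_X = R1 - n1(n1+1)/2 = 25 - 6*7/2 = 25 - 21 = 4.
       U_Y = n1*n2 - U_X = 24 - 4 = 20.
Step 4: Ties are present, so use the tie-corrected normal approximation (with continuity correction) for the p-value.
Step 5: p-value = 0.107663; compare to alpha = 0.05. fail to reject H0.

U_X = 4, p = 0.107663, fail to reject H0 at alpha = 0.05.


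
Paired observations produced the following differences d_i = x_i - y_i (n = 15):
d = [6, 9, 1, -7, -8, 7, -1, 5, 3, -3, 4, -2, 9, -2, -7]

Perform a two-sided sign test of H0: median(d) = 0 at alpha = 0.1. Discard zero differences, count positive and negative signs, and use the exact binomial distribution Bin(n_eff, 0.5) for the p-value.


Step 1: Discard zero differences. Original n = 15; n_eff = number of nonzero differences = 15.
Nonzero differences (with sign): +6, +9, +1, -7, -8, +7, -1, +5, +3, -3, +4, -2, +9, -2, -7
Step 2: Count signs: positive = 8, negative = 7.
Step 3: Under H0: P(positive) = 0.5, so the number of positives S ~ Bin(15, 0.5).
Step 4: Two-sided exact p-value = sum of Bin(15,0.5) probabilities at or below the observed probability = 1.000000.
Step 5: alpha = 0.1. fail to reject H0.

n_eff = 15, pos = 8, neg = 7, p = 1.000000, fail to reject H0.


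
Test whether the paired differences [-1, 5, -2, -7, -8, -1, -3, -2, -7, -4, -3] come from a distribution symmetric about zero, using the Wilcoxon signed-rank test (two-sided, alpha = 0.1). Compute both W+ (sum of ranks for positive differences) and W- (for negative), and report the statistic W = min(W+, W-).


Step 1: Drop any zero differences (none here) and take |d_i|.
|d| = [1, 5, 2, 7, 8, 1, 3, 2, 7, 4, 3]
Step 2: Midrank |d_i| (ties get averaged ranks).
ranks: |1|->1.5, |5|->8, |2|->3.5, |7|->9.5, |8|->11, |1|->1.5, |3|->5.5, |2|->3.5, |7|->9.5, |4|->7, |3|->5.5
Step 3: Attach original signs; sum ranks with positive sign and with negative sign.
W+ = 8 = 8
W- = 1.5 + 3.5 + 9.5 + 11 + 1.5 + 5.5 + 3.5 + 9.5 + 7 + 5.5 = 58
(Check: W+ + W- = 66 should equal n(n+1)/2 = 66.)
Step 4: Test statistic W = min(W+, W-) = 8.
Step 5: Ties in |d|, so use the tie-corrected normal approximation.
        E[W] = n(n+1)/4 = 11*12/4 = 33.
        Tie groups: |d|=1 (t=2), |d|=2 (t=2), |d|=3 (t=2), |d|=7 (t=2); sum(t^3 - t) = 24.
        Var[W] = n(n+1)(2n+1)/24 - sum(t^3-t)/48 = 3036/24 - 24/48 = 126.
        z = (W - E[W]) / sqrt(Var[W]) = (8 - 33) / 11.2250 = -2.2272.
        Two-sided p = 2*Phi(z) = 0.025935.
Step 6: alpha = 0.1. reject H0.

W+ = 8, W- = 58, W = min = 8, p = 0.025935, reject H0.


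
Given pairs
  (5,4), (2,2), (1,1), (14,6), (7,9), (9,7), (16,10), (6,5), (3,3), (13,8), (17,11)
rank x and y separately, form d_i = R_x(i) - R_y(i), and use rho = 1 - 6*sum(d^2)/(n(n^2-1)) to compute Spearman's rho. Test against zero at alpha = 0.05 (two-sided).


Step 1: Rank x and y separately (midranks; no ties here).
rank(x): 5->4, 2->2, 1->1, 14->9, 7->6, 9->7, 16->10, 6->5, 3->3, 13->8, 17->11
rank(y): 4->4, 2->2, 1->1, 6->6, 9->9, 7->7, 10->10, 5->5, 3->3, 8->8, 11->11
Step 2: d_i = R_x(i) - R_y(i); compute d_i^2.
  (4-4)^2=0, (2-2)^2=0, (1-1)^2=0, (9-6)^2=9, (6-9)^2=9, (7-7)^2=0, (10-10)^2=0, (5-5)^2=0, (3-3)^2=0, (8-8)^2=0, (11-11)^2=0
sum(d^2) = 18.
Step 3: rho = 1 - 6*18 / (11*(11^2 - 1)) = 1 - 108/1320 = 0.918182.
Step 4: Under H0, t = rho * sqrt((n-2)/(1-rho^2)) = 6.9531 ~ t(9).
Step 5: Two-sided p-value from the t-distribution with 9 df = 0.000067.
Step 6: alpha = 0.05. reject H0.

rho = 0.9182, p = 0.000067, reject H0 at alpha = 0.05.


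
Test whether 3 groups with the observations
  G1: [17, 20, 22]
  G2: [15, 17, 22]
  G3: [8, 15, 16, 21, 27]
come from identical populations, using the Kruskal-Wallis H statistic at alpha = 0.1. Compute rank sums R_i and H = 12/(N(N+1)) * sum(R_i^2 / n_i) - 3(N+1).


Step 1: Combine all N = 11 observations and assign midranks.
sorted (value, group, rank): (8,G3,1), (15,G2,2.5), (15,G3,2.5), (16,G3,4), (17,G1,5.5), (17,G2,5.5), (20,G1,7), (21,G3,8), (22,G1,9.5), (22,G2,9.5), (27,G3,11)
Step 2: Sum ranks within each group.
R_1 = 22 (n_1 = 3)
R_2 = 17.5 (n_2 = 3)
R_3 = 26.5 (n_3 = 5)
Step 3: H = 12/(N(N+1)) * sum(R_i^2/n_i) - 3(N+1)
     = 12/(11*12) * (22^2/3 + 17.5^2/3 + 26.5^2/5) - 3*12
     = 0.090909 * 403.867 - 36
     = 0.715152.
Step 4: Ties present; correction factor C = 1 - 18/(11^3 - 11) = 0.986364. Corrected H = 0.715152 / 0.986364 = 0.725038.
Step 5: Under H0, H ~ chi^2(2); p-value = 0.695921.
Step 6: alpha = 0.1. fail to reject H0.

H = 0.7250, df = 2, p = 0.695921, fail to reject H0.


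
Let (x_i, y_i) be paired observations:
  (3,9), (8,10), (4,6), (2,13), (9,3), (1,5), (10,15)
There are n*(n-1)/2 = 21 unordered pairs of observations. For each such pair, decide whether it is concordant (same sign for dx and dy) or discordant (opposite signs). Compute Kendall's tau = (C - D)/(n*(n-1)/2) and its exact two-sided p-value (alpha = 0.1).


Step 1: Enumerate the 21 unordered pairs (i,j) with i<j and classify each by sign(x_j-x_i) * sign(y_j-y_i).
  (1,2):dx=+5,dy=+1->C; (1,3):dx=+1,dy=-3->D; (1,4):dx=-1,dy=+4->D; (1,5):dx=+6,dy=-6->D
  (1,6):dx=-2,dy=-4->C; (1,7):dx=+7,dy=+6->C; (2,3):dx=-4,dy=-4->C; (2,4):dx=-6,dy=+3->D
  (2,5):dx=+1,dy=-7->D; (2,6):dx=-7,dy=-5->C; (2,7):dx=+2,dy=+5->C; (3,4):dx=-2,dy=+7->D
  (3,5):dx=+5,dy=-3->D; (3,6):dx=-3,dy=-1->C; (3,7):dx=+6,dy=+9->C; (4,5):dx=+7,dy=-10->D
  (4,6):dx=-1,dy=-8->C; (4,7):dx=+8,dy=+2->C; (5,6):dx=-8,dy=+2->D; (5,7):dx=+1,dy=+12->C
  (6,7):dx=+9,dy=+10->C
Step 2: C = 12, D = 9, total pairs = 21.
Step 3: tau = (C - D)/(n(n-1)/2) = (12 - 9)/21 = 0.142857.
Step 4: Exact two-sided p-value (enumerate n! = 5040 permutations of y under H0): p = 0.772619.
Step 5: alpha = 0.1. fail to reject H0.

tau_b = 0.1429 (C=12, D=9), p = 0.772619, fail to reject H0.


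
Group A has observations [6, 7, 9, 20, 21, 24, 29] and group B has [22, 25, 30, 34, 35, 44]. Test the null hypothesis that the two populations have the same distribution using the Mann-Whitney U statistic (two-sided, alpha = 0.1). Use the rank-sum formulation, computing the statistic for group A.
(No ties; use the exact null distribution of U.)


Step 1: Combine and sort all 13 observations; assign midranks.
sorted (value, group): (6,X), (7,X), (9,X), (20,X), (21,X), (22,Y), (24,X), (25,Y), (29,X), (30,Y), (34,Y), (35,Y), (44,Y)
ranks: 6->1, 7->2, 9->3, 20->4, 21->5, 22->6, 24->7, 25->8, 29->9, 30->10, 34->11, 35->12, 44->13
Step 2: Rank sum for X: R1 = 1 + 2 + 3 + 4 + 5 + 7 + 9 = 31.
Step 3: U_X = R1 - n1(n1+1)/2 = 31 - 7*8/2 = 31 - 28 = 3.
       U_Y = n1*n2 - U_X = 42 - 3 = 39.
Step 4: No ties, so the exact null distribution of U (based on enumerating the C(13,7) = 1716 equally likely rank assignments) gives the two-sided p-value.
Step 5: p-value = 0.008159; compare to alpha = 0.1. reject H0.

U_X = 3, p = 0.008159, reject H0 at alpha = 0.1.


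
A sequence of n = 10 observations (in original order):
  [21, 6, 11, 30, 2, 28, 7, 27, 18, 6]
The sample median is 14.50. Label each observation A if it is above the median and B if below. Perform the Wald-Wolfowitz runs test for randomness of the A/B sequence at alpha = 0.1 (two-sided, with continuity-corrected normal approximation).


Step 1: Compute median = 14.50; label A = above, B = below.
Labels in order: ABBABABAAB  (n_A = 5, n_B = 5)
Step 2: Count runs R = 8.
Step 3: Under H0 (random ordering), E[R] = 2*n_A*n_B/(n_A+n_B) + 1 = 2*5*5/10 + 1 = 6.0000.
        Var[R] = 2*n_A*n_B*(2*n_A*n_B - n_A - n_B) / ((n_A+n_B)^2 * (n_A+n_B-1)) = 2000/900 = 2.2222.
        SD[R] = 1.4907.
Step 4: Continuity-corrected z = (R - 0.5 - E[R]) / SD[R] = (8 - 0.5 - 6.0000) / 1.4907 = 1.0062.
Step 5: Two-sided p-value via normal approximation = 2*(1 - Phi(|z|)) = 0.314305.
Step 6: alpha = 0.1. fail to reject H0.

R = 8, z = 1.0062, p = 0.314305, fail to reject H0.


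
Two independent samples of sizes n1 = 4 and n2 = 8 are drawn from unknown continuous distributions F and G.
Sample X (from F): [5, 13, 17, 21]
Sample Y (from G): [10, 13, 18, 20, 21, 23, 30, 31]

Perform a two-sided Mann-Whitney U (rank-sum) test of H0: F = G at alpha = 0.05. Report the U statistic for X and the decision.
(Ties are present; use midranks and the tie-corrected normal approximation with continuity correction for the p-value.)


Step 1: Combine and sort all 12 observations; assign midranks.
sorted (value, group): (5,X), (10,Y), (13,X), (13,Y), (17,X), (18,Y), (20,Y), (21,X), (21,Y), (23,Y), (30,Y), (31,Y)
ranks: 5->1, 10->2, 13->3.5, 13->3.5, 17->5, 18->6, 20->7, 21->8.5, 21->8.5, 23->10, 30->11, 31->12
Step 2: Rank sum for X: R1 = 1 + 3.5 + 5 + 8.5 = 18.
Step 3: U_X = R1 - n1(n1+1)/2 = 18 - 4*5/2 = 18 - 10 = 8.
       U_Y = n1*n2 - U_X = 32 - 8 = 24.
Step 4: Ties are present, so use the tie-corrected normal approximation (with continuity correction) for the p-value.
Step 5: p-value = 0.201148; compare to alpha = 0.05. fail to reject H0.

U_X = 8, p = 0.201148, fail to reject H0 at alpha = 0.05.


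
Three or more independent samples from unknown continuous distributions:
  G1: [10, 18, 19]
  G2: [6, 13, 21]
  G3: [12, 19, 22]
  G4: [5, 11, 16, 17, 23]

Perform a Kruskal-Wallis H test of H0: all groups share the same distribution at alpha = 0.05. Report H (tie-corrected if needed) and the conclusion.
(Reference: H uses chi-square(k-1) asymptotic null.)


Step 1: Combine all N = 14 observations and assign midranks.
sorted (value, group, rank): (5,G4,1), (6,G2,2), (10,G1,3), (11,G4,4), (12,G3,5), (13,G2,6), (16,G4,7), (17,G4,8), (18,G1,9), (19,G1,10.5), (19,G3,10.5), (21,G2,12), (22,G3,13), (23,G4,14)
Step 2: Sum ranks within each group.
R_1 = 22.5 (n_1 = 3)
R_2 = 20 (n_2 = 3)
R_3 = 28.5 (n_3 = 3)
R_4 = 34 (n_4 = 5)
Step 3: H = 12/(N(N+1)) * sum(R_i^2/n_i) - 3(N+1)
     = 12/(14*15) * (22.5^2/3 + 20^2/3 + 28.5^2/3 + 34^2/5) - 3*15
     = 0.057143 * 804.033 - 45
     = 0.944762.
Step 4: Ties present; correction factor C = 1 - 6/(14^3 - 14) = 0.997802. Corrected H = 0.944762 / 0.997802 = 0.946843.
Step 5: Under H0, H ~ chi^2(3); p-value = 0.814111.
Step 6: alpha = 0.05. fail to reject H0.

H = 0.9468, df = 3, p = 0.814111, fail to reject H0.


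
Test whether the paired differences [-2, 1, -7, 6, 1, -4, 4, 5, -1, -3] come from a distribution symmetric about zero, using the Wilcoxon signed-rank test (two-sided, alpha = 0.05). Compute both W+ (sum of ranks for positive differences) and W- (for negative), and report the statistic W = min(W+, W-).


Step 1: Drop any zero differences (none here) and take |d_i|.
|d| = [2, 1, 7, 6, 1, 4, 4, 5, 1, 3]
Step 2: Midrank |d_i| (ties get averaged ranks).
ranks: |2|->4, |1|->2, |7|->10, |6|->9, |1|->2, |4|->6.5, |4|->6.5, |5|->8, |1|->2, |3|->5
Step 3: Attach original signs; sum ranks with positive sign and with negative sign.
W+ = 2 + 9 + 2 + 6.5 + 8 = 27.5
W- = 4 + 10 + 6.5 + 2 + 5 = 27.5
(Check: W+ + W- = 55 should equal n(n+1)/2 = 55.)
Step 4: Test statistic W = min(W+, W-) = 27.5.
Step 5: Ties in |d|, so use the tie-corrected normal approximation.
        E[W] = n(n+1)/4 = 10*11/4 = 27.5.
        Tie groups: |d|=1 (t=3), |d|=4 (t=2); sum(t^3 - t) = 30.
        Var[W] = n(n+1)(2n+1)/24 - sum(t^3-t)/48 = 2310/24 - 30/48 = 95.625.
        z = (W - E[W]) / sqrt(Var[W]) = (27.5 - 27.5) / 9.7788 = 0.0000.
        Two-sided p = 2*Phi(z) = 1.000000.
Step 6: alpha = 0.05. fail to reject H0.

W+ = 27.5, W- = 27.5, W = min = 27.5, p = 1.000000, fail to reject H0.


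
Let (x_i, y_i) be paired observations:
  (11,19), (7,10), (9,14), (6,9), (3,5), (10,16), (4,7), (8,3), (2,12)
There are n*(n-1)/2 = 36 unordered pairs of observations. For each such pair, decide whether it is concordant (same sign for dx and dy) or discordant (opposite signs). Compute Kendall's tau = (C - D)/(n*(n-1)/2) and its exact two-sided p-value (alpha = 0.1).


Step 1: Enumerate the 36 unordered pairs (i,j) with i<j and classify each by sign(x_j-x_i) * sign(y_j-y_i).
  (1,2):dx=-4,dy=-9->C; (1,3):dx=-2,dy=-5->C; (1,4):dx=-5,dy=-10->C; (1,5):dx=-8,dy=-14->C
  (1,6):dx=-1,dy=-3->C; (1,7):dx=-7,dy=-12->C; (1,8):dx=-3,dy=-16->C; (1,9):dx=-9,dy=-7->C
  (2,3):dx=+2,dy=+4->C; (2,4):dx=-1,dy=-1->C; (2,5):dx=-4,dy=-5->C; (2,6):dx=+3,dy=+6->C
  (2,7):dx=-3,dy=-3->C; (2,8):dx=+1,dy=-7->D; (2,9):dx=-5,dy=+2->D; (3,4):dx=-3,dy=-5->C
  (3,5):dx=-6,dy=-9->C; (3,6):dx=+1,dy=+2->C; (3,7):dx=-5,dy=-7->C; (3,8):dx=-1,dy=-11->C
  (3,9):dx=-7,dy=-2->C; (4,5):dx=-3,dy=-4->C; (4,6):dx=+4,dy=+7->C; (4,7):dx=-2,dy=-2->C
  (4,8):dx=+2,dy=-6->D; (4,9):dx=-4,dy=+3->D; (5,6):dx=+7,dy=+11->C; (5,7):dx=+1,dy=+2->C
  (5,8):dx=+5,dy=-2->D; (5,9):dx=-1,dy=+7->D; (6,7):dx=-6,dy=-9->C; (6,8):dx=-2,dy=-13->C
  (6,9):dx=-8,dy=-4->C; (7,8):dx=+4,dy=-4->D; (7,9):dx=-2,dy=+5->D; (8,9):dx=-6,dy=+9->D
Step 2: C = 27, D = 9, total pairs = 36.
Step 3: tau = (C - D)/(n(n-1)/2) = (27 - 9)/36 = 0.500000.
Step 4: Exact two-sided p-value (enumerate n! = 362880 permutations of y under H0): p = 0.075176.
Step 5: alpha = 0.1. reject H0.

tau_b = 0.5000 (C=27, D=9), p = 0.075176, reject H0.


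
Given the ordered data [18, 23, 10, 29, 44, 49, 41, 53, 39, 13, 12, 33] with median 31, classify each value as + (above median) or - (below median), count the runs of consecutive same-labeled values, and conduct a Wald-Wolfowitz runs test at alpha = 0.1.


Step 1: Compute median = 31; label A = above, B = below.
Labels in order: BBBBAAAAABBA  (n_A = 6, n_B = 6)
Step 2: Count runs R = 4.
Step 3: Under H0 (random ordering), E[R] = 2*n_A*n_B/(n_A+n_B) + 1 = 2*6*6/12 + 1 = 7.0000.
        Var[R] = 2*n_A*n_B*(2*n_A*n_B - n_A - n_B) / ((n_A+n_B)^2 * (n_A+n_B-1)) = 4320/1584 = 2.7273.
        SD[R] = 1.6514.
Step 4: Continuity-corrected z = (R + 0.5 - E[R]) / SD[R] = (4 + 0.5 - 7.0000) / 1.6514 = -1.5138.
Step 5: Two-sided p-value via normal approximation = 2*(1 - Phi(|z|)) = 0.130070.
Step 6: alpha = 0.1. fail to reject H0.

R = 4, z = -1.5138, p = 0.130070, fail to reject H0.


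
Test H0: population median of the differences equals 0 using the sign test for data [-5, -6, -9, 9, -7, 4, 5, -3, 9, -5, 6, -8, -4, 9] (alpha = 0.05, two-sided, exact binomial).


Step 1: Discard zero differences. Original n = 14; n_eff = number of nonzero differences = 14.
Nonzero differences (with sign): -5, -6, -9, +9, -7, +4, +5, -3, +9, -5, +6, -8, -4, +9
Step 2: Count signs: positive = 6, negative = 8.
Step 3: Under H0: P(positive) = 0.5, so the number of positives S ~ Bin(14, 0.5).
Step 4: Two-sided exact p-value = sum of Bin(14,0.5) probabilities at or below the observed probability = 0.790527.
Step 5: alpha = 0.05. fail to reject H0.

n_eff = 14, pos = 6, neg = 8, p = 0.790527, fail to reject H0.


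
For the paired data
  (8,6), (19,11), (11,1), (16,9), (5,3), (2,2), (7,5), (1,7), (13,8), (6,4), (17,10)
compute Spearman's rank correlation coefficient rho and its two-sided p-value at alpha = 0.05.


Step 1: Rank x and y separately (midranks; no ties here).
rank(x): 8->6, 19->11, 11->7, 16->9, 5->3, 2->2, 7->5, 1->1, 13->8, 6->4, 17->10
rank(y): 6->6, 11->11, 1->1, 9->9, 3->3, 2->2, 5->5, 7->7, 8->8, 4->4, 10->10
Step 2: d_i = R_x(i) - R_y(i); compute d_i^2.
  (6-6)^2=0, (11-11)^2=0, (7-1)^2=36, (9-9)^2=0, (3-3)^2=0, (2-2)^2=0, (5-5)^2=0, (1-7)^2=36, (8-8)^2=0, (4-4)^2=0, (10-10)^2=0
sum(d^2) = 72.
Step 3: rho = 1 - 6*72 / (11*(11^2 - 1)) = 1 - 432/1320 = 0.672727.
Step 4: Under H0, t = rho * sqrt((n-2)/(1-rho^2)) = 2.7277 ~ t(9).
Step 5: Two-sided p-value from the t-distribution with 9 df = 0.023313.
Step 6: alpha = 0.05. reject H0.

rho = 0.6727, p = 0.023313, reject H0 at alpha = 0.05.


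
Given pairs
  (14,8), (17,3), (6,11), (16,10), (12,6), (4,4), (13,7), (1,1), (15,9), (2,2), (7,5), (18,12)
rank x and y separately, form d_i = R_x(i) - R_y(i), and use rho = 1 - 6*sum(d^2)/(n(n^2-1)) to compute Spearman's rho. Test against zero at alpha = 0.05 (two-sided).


Step 1: Rank x and y separately (midranks; no ties here).
rank(x): 14->8, 17->11, 6->4, 16->10, 12->6, 4->3, 13->7, 1->1, 15->9, 2->2, 7->5, 18->12
rank(y): 8->8, 3->3, 11->11, 10->10, 6->6, 4->4, 7->7, 1->1, 9->9, 2->2, 5->5, 12->12
Step 2: d_i = R_x(i) - R_y(i); compute d_i^2.
  (8-8)^2=0, (11-3)^2=64, (4-11)^2=49, (10-10)^2=0, (6-6)^2=0, (3-4)^2=1, (7-7)^2=0, (1-1)^2=0, (9-9)^2=0, (2-2)^2=0, (5-5)^2=0, (12-12)^2=0
sum(d^2) = 114.
Step 3: rho = 1 - 6*114 / (12*(12^2 - 1)) = 1 - 684/1716 = 0.601399.
Step 4: Under H0, t = rho * sqrt((n-2)/(1-rho^2)) = 2.3804 ~ t(10).
Step 5: Two-sided p-value from the t-distribution with 10 df = 0.038588.
Step 6: alpha = 0.05. reject H0.

rho = 0.6014, p = 0.038588, reject H0 at alpha = 0.05.


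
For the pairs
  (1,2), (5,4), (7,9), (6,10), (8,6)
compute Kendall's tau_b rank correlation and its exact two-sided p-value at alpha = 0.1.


Step 1: Enumerate the 10 unordered pairs (i,j) with i<j and classify each by sign(x_j-x_i) * sign(y_j-y_i).
  (1,2):dx=+4,dy=+2->C; (1,3):dx=+6,dy=+7->C; (1,4):dx=+5,dy=+8->C; (1,5):dx=+7,dy=+4->C
  (2,3):dx=+2,dy=+5->C; (2,4):dx=+1,dy=+6->C; (2,5):dx=+3,dy=+2->C; (3,4):dx=-1,dy=+1->D
  (3,5):dx=+1,dy=-3->D; (4,5):dx=+2,dy=-4->D
Step 2: C = 7, D = 3, total pairs = 10.
Step 3: tau = (C - D)/(n(n-1)/2) = (7 - 3)/10 = 0.400000.
Step 4: Exact two-sided p-value (enumerate n! = 120 permutations of y under H0): p = 0.483333.
Step 5: alpha = 0.1. fail to reject H0.

tau_b = 0.4000 (C=7, D=3), p = 0.483333, fail to reject H0.


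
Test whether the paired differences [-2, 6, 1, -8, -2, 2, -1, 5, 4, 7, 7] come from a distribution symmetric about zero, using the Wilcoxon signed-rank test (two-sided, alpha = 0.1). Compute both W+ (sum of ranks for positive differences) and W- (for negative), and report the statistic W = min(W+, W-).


Step 1: Drop any zero differences (none here) and take |d_i|.
|d| = [2, 6, 1, 8, 2, 2, 1, 5, 4, 7, 7]
Step 2: Midrank |d_i| (ties get averaged ranks).
ranks: |2|->4, |6|->8, |1|->1.5, |8|->11, |2|->4, |2|->4, |1|->1.5, |5|->7, |4|->6, |7|->9.5, |7|->9.5
Step 3: Attach original signs; sum ranks with positive sign and with negative sign.
W+ = 8 + 1.5 + 4 + 7 + 6 + 9.5 + 9.5 = 45.5
W- = 4 + 11 + 4 + 1.5 = 20.5
(Check: W+ + W- = 66 should equal n(n+1)/2 = 66.)
Step 4: Test statistic W = min(W+, W-) = 20.5.
Step 5: Ties in |d|, so use the tie-corrected normal approximation.
        E[W] = n(n+1)/4 = 11*12/4 = 33.
        Tie groups: |d|=1 (t=2), |d|=2 (t=3), |d|=7 (t=2); sum(t^3 - t) = 36.
        Var[W] = n(n+1)(2n+1)/24 - sum(t^3-t)/48 = 3036/24 - 36/48 = 125.75.
        z = (W - E[W]) / sqrt(Var[W]) = (20.5 - 33) / 11.2138 = -1.1147.
        Two-sided p = 2*Phi(z) = 0.264981.
Step 6: alpha = 0.1. fail to reject H0.

W+ = 45.5, W- = 20.5, W = min = 20.5, p = 0.264981, fail to reject H0.


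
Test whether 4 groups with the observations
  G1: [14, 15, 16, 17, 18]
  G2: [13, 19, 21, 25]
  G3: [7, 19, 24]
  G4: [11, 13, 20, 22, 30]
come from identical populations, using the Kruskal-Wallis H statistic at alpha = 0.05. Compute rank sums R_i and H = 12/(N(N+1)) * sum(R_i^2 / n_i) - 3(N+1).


Step 1: Combine all N = 17 observations and assign midranks.
sorted (value, group, rank): (7,G3,1), (11,G4,2), (13,G2,3.5), (13,G4,3.5), (14,G1,5), (15,G1,6), (16,G1,7), (17,G1,8), (18,G1,9), (19,G2,10.5), (19,G3,10.5), (20,G4,12), (21,G2,13), (22,G4,14), (24,G3,15), (25,G2,16), (30,G4,17)
Step 2: Sum ranks within each group.
R_1 = 35 (n_1 = 5)
R_2 = 43 (n_2 = 4)
R_3 = 26.5 (n_3 = 3)
R_4 = 48.5 (n_4 = 5)
Step 3: H = 12/(N(N+1)) * sum(R_i^2/n_i) - 3(N+1)
     = 12/(17*18) * (35^2/5 + 43^2/4 + 26.5^2/3 + 48.5^2/5) - 3*18
     = 0.039216 * 1411.78 - 54
     = 1.364052.
Step 4: Ties present; correction factor C = 1 - 12/(17^3 - 17) = 0.997549. Corrected H = 1.364052 / 0.997549 = 1.367404.
Step 5: Under H0, H ~ chi^2(3); p-value = 0.713193.
Step 6: alpha = 0.05. fail to reject H0.

H = 1.3674, df = 3, p = 0.713193, fail to reject H0.


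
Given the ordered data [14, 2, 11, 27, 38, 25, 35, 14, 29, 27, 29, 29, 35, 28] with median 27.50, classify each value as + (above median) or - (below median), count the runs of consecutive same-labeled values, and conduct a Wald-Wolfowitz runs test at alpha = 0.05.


Step 1: Compute median = 27.50; label A = above, B = below.
Labels in order: BBBBABABABAAAA  (n_A = 7, n_B = 7)
Step 2: Count runs R = 8.
Step 3: Under H0 (random ordering), E[R] = 2*n_A*n_B/(n_A+n_B) + 1 = 2*7*7/14 + 1 = 8.0000.
        Var[R] = 2*n_A*n_B*(2*n_A*n_B - n_A - n_B) / ((n_A+n_B)^2 * (n_A+n_B-1)) = 8232/2548 = 3.2308.
        SD[R] = 1.7974.
Step 4: R = E[R], so z = 0 with no continuity correction.
Step 5: Two-sided p-value via normal approximation = 2*(1 - Phi(|z|)) = 1.000000.
Step 6: alpha = 0.05. fail to reject H0.

R = 8, z = 0.0000, p = 1.000000, fail to reject H0.


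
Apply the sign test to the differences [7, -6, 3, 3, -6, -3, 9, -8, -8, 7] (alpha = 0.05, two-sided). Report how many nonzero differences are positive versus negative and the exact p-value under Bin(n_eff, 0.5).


Step 1: Discard zero differences. Original n = 10; n_eff = number of nonzero differences = 10.
Nonzero differences (with sign): +7, -6, +3, +3, -6, -3, +9, -8, -8, +7
Step 2: Count signs: positive = 5, negative = 5.
Step 3: Under H0: P(positive) = 0.5, so the number of positives S ~ Bin(10, 0.5).
Step 4: Two-sided exact p-value = sum of Bin(10,0.5) probabilities at or below the observed probability = 1.000000.
Step 5: alpha = 0.05. fail to reject H0.

n_eff = 10, pos = 5, neg = 5, p = 1.000000, fail to reject H0.


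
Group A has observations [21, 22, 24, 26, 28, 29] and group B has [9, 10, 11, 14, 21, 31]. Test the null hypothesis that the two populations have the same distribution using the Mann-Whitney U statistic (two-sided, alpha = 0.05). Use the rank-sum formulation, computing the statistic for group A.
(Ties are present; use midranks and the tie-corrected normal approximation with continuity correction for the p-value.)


Step 1: Combine and sort all 12 observations; assign midranks.
sorted (value, group): (9,Y), (10,Y), (11,Y), (14,Y), (21,X), (21,Y), (22,X), (24,X), (26,X), (28,X), (29,X), (31,Y)
ranks: 9->1, 10->2, 11->3, 14->4, 21->5.5, 21->5.5, 22->7, 24->8, 26->9, 28->10, 29->11, 31->12
Step 2: Rank sum for X: R1 = 5.5 + 7 + 8 + 9 + 10 + 11 = 50.5.
Step 3: U_X = R1 - n1(n1+1)/2 = 50.5 - 6*7/2 = 50.5 - 21 = 29.5.
       U_Y = n1*n2 - U_X = 36 - 29.5 = 6.5.
Step 4: Ties are present, so use the tie-corrected normal approximation (with continuity correction) for the p-value.
Step 5: p-value = 0.077648; compare to alpha = 0.05. fail to reject H0.

U_X = 29.5, p = 0.077648, fail to reject H0 at alpha = 0.05.


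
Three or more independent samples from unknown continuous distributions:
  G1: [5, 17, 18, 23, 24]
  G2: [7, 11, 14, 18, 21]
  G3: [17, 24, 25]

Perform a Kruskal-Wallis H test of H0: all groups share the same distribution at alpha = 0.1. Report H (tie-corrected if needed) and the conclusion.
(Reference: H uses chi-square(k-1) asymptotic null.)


Step 1: Combine all N = 13 observations and assign midranks.
sorted (value, group, rank): (5,G1,1), (7,G2,2), (11,G2,3), (14,G2,4), (17,G1,5.5), (17,G3,5.5), (18,G1,7.5), (18,G2,7.5), (21,G2,9), (23,G1,10), (24,G1,11.5), (24,G3,11.5), (25,G3,13)
Step 2: Sum ranks within each group.
R_1 = 35.5 (n_1 = 5)
R_2 = 25.5 (n_2 = 5)
R_3 = 30 (n_3 = 3)
Step 3: H = 12/(N(N+1)) * sum(R_i^2/n_i) - 3(N+1)
     = 12/(13*14) * (35.5^2/5 + 25.5^2/5 + 30^2/3) - 3*14
     = 0.065934 * 682.1 - 42
     = 2.973626.
Step 4: Ties present; correction factor C = 1 - 18/(13^3 - 13) = 0.991758. Corrected H = 2.973626 / 0.991758 = 2.998338.
Step 5: Under H0, H ~ chi^2(2); p-value = 0.223316.
Step 6: alpha = 0.1. fail to reject H0.

H = 2.9983, df = 2, p = 0.223316, fail to reject H0.


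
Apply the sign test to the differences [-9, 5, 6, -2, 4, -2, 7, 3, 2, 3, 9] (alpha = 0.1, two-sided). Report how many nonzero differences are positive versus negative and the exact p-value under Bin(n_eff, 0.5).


Step 1: Discard zero differences. Original n = 11; n_eff = number of nonzero differences = 11.
Nonzero differences (with sign): -9, +5, +6, -2, +4, -2, +7, +3, +2, +3, +9
Step 2: Count signs: positive = 8, negative = 3.
Step 3: Under H0: P(positive) = 0.5, so the number of positives S ~ Bin(11, 0.5).
Step 4: Two-sided exact p-value = sum of Bin(11,0.5) probabilities at or below the observed probability = 0.226562.
Step 5: alpha = 0.1. fail to reject H0.

n_eff = 11, pos = 8, neg = 3, p = 0.226562, fail to reject H0.


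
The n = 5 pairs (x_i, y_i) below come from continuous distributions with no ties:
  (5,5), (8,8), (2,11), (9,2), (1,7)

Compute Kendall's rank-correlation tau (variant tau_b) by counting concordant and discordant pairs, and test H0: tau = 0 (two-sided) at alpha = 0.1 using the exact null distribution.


Step 1: Enumerate the 10 unordered pairs (i,j) with i<j and classify each by sign(x_j-x_i) * sign(y_j-y_i).
  (1,2):dx=+3,dy=+3->C; (1,3):dx=-3,dy=+6->D; (1,4):dx=+4,dy=-3->D; (1,5):dx=-4,dy=+2->D
  (2,3):dx=-6,dy=+3->D; (2,4):dx=+1,dy=-6->D; (2,5):dx=-7,dy=-1->C; (3,4):dx=+7,dy=-9->D
  (3,5):dx=-1,dy=-4->C; (4,5):dx=-8,dy=+5->D
Step 2: C = 3, D = 7, total pairs = 10.
Step 3: tau = (C - D)/(n(n-1)/2) = (3 - 7)/10 = -0.400000.
Step 4: Exact two-sided p-value (enumerate n! = 120 permutations of y under H0): p = 0.483333.
Step 5: alpha = 0.1. fail to reject H0.

tau_b = -0.4000 (C=3, D=7), p = 0.483333, fail to reject H0.


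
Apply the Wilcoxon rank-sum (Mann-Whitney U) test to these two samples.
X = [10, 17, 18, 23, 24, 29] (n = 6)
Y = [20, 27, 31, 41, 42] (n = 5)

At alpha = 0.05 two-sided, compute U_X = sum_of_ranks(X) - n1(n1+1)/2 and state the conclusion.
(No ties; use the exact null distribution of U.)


Step 1: Combine and sort all 11 observations; assign midranks.
sorted (value, group): (10,X), (17,X), (18,X), (20,Y), (23,X), (24,X), (27,Y), (29,X), (31,Y), (41,Y), (42,Y)
ranks: 10->1, 17->2, 18->3, 20->4, 23->5, 24->6, 27->7, 29->8, 31->9, 41->10, 42->11
Step 2: Rank sum for X: R1 = 1 + 2 + 3 + 5 + 6 + 8 = 25.
Step 3: U_X = R1 - n1(n1+1)/2 = 25 - 6*7/2 = 25 - 21 = 4.
       U_Y = n1*n2 - U_X = 30 - 4 = 26.
Step 4: No ties, so the exact null distribution of U (based on enumerating the C(11,6) = 462 equally likely rank assignments) gives the two-sided p-value.
Step 5: p-value = 0.051948; compare to alpha = 0.05. fail to reject H0.

U_X = 4, p = 0.051948, fail to reject H0 at alpha = 0.05.
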